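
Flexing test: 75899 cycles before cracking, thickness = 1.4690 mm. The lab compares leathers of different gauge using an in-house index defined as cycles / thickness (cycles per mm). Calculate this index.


Formula: Index = cycles / thickness
Substituting: Index = 75899 / 1.4690
Result: 51667.1205 cycles/mm


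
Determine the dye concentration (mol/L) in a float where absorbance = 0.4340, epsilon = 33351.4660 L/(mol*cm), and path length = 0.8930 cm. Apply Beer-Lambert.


Formula: c = A / (epsilon * l)
Substituting: c = 0.4340 / (33351.4660 * 0.8930)
Result: 1.4572e-05 mol/L


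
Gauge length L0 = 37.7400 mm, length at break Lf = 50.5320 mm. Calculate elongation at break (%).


Formula: Elongation = (Lf - L0) / L0 * 100
Substituting: Elongation = (50.5320 - 37.7400) / 37.7400 * 100
Result: 33.8951 %


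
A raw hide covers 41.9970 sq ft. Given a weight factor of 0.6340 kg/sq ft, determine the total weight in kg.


Formula: Weight = area * weight_per_sqft
Substituting: Weight = 41.9970 * 0.6340
Result: 26.6261 kg


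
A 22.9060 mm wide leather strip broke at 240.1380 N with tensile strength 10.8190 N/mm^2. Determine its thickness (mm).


Formula: t = F / (TS * w)
Substituting: t = 240.1380 / (10.8190 * 22.9060)
Result: 0.9690 mm


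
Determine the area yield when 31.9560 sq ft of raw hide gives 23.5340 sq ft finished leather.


Formula: Yield = finished / raw * 100
Substituting: Yield = 23.5340 / 31.9560 * 100
Result: 73.6450 %


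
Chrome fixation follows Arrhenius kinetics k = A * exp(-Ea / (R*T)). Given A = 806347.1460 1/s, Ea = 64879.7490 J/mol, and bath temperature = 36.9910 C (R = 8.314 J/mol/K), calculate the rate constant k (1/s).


T_K = T_C + 273.15 = 36.9910 + 273.15 = 310.1410 K
exponent = -Ea / (R * T_K) = -64879.7490 / (8.314 * 310.1410) = -25.1617
k = A * exp(exponent) = 806347.1460 * exp(-25.1617) = 9.5265e-06 1/s


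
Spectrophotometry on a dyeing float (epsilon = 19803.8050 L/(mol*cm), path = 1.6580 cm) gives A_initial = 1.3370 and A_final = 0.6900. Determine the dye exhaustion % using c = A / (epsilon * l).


c_initial = A_i / (epsilon * l) = 1.3370 / (19803.8050 * 1.6580) = 4.0719e-05 mol/L
c_final = A_f / (epsilon * l) = 0.6900 / (19803.8050 * 1.6580) = 2.1014e-05 mol/L
Exhaustion = (c_initial - c_final) / c_initial * 100 = (4.0719e-05 - 2.1014e-05) / 4.0719e-05 * 100 = 48.3919 %


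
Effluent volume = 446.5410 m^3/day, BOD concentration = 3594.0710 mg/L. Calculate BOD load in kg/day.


Formula: BOD_load = volume * conc / 1000
Substituting: BOD_load = 446.5410 * 3594.0710 / 1000
Result: 1604.9001 kg/day


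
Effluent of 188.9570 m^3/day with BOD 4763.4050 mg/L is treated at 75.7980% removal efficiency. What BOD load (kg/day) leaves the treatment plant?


Load_in = volume * conc / 1000 = 188.9570 * 4763.4050 / 1000 = 900.0787 kg/day
Removed = Load_in * eff / 100 = 900.0787 * 75.7980 / 100 = 682.2417 kg/day
Load_out = Load_in - Removed = 900.0787 - 682.2417 = 217.8371 kg/day


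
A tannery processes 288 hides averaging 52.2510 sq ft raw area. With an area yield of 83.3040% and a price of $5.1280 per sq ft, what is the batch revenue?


Raw_total = N * avg_area = 288 * 52.2510 = 15048.2880 sq ft
Finished = Raw_total * yield / 100 = 15048.2880 * 83.3040 / 100 = 12535.8258 sq ft
Value = Finished * price = 12535.8258 * 5.1280 = 64283.7149 $


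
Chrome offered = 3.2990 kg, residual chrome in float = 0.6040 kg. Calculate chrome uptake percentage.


Formula: Uptake = (offered - residual) / offered * 100
Substituting: Uptake = (3.2990 - 0.6040) / 3.2990 * 100
Result: 81.6914 %


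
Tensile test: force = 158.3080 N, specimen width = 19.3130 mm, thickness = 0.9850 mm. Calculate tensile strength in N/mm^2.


Formula: TS = force / (width * thickness)
Substituting: TS = 158.3080 / (19.3130 * 0.9850)
Result: 8.3218 N/mm^2


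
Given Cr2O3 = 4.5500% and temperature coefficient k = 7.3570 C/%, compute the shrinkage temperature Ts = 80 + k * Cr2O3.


Formula: Ts = 80 + k * Cr2O3
Substituting: Ts = 80 + 7.3570 * 4.5500
Result: 113.4744 C


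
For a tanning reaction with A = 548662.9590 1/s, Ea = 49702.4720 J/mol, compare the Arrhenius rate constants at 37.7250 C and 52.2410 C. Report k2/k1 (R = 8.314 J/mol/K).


T1 = 37.7250 + 273.15 = 310.8750 K; T2 = 52.2410 + 273.15 = 325.3910 K
k1 = A * exp(-Ea/(R*T1)) = 548662.9590 * exp(-49702.4720/(8.314*310.8750)) = 0.00244212 1/s
k2 = A * exp(-Ea/(R*T2)) = 548662.9590 * exp(-49702.4720/(8.314*325.3910)) = 0.00575887 1/s
k2/k1 = 0.00575887 / 0.00244212 = 2.3581


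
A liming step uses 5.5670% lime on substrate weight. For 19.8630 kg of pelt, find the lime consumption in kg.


Formula: Lime = substrate * pct / 100
Substituting: Lime = 19.8630 * 5.5670 / 100
Result: 1.1058 kg


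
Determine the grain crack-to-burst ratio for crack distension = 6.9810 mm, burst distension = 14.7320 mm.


Formula: Ratio = crack / burst
Substituting: Ratio = 6.9810 / 14.7320
Result: 0.4739


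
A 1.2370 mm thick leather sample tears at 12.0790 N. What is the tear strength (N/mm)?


Formula: Tear strength = force / thickness
Substituting: Tear strength = 12.0790 / 1.2370
Result: 9.7648 N/mm


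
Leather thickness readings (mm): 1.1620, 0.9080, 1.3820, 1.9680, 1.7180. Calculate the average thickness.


Formula: Average = sum / n
Substituting: Average = 7.1380 / 5
Result: 1.4276 mm


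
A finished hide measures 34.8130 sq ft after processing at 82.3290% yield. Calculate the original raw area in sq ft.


Formula: raw = finished * 100 / yield
Substituting: raw = 34.8130 * 100 / 82.3290
Result: 42.2852 sq ft


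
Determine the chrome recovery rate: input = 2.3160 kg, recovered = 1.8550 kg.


Formula: Recovery = recovered / input * 100
Substituting: Recovery = 1.8550 / 2.3160 * 100
Result: 80.0950 %


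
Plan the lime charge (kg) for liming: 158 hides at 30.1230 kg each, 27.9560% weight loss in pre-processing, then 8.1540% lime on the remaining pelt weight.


Total_raw = N * avg_wt = 158 * 30.1230 = 4759.4340 kg
Substrate = Total_raw * (1 - loss/100) = 4759.4340 * (1 - 27.9560/100) = 3428.8866 kg
Lime = Substrate * pct / 100 = 3428.8866 * 8.1540 / 100 = 279.5914 kg


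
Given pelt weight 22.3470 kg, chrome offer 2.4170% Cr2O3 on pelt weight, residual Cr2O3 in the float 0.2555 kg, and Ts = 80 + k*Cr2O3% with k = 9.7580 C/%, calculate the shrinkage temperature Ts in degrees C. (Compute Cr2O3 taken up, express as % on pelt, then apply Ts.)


Offered = pelt * offer_pct / 100 = 22.3470 * 2.4170 / 100 = 0.5401 kg
Uptake = offered - residual = 0.5401 - 0.2555 = 0.2846 kg
Cr2O3% on pelt = uptake / pelt * 100 = 0.2846 / 22.3470 * 100 = 1.2737 %
Ts = 80 + k * Cr2O3% = 80 + 9.7580 * 1.2737 = 92.4285 C


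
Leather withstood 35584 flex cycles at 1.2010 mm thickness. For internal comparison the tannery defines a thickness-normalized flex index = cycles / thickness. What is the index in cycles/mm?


Formula: Index = cycles / thickness
Substituting: Index = 35584 / 1.2010
Result: 29628.6428 cycles/mm


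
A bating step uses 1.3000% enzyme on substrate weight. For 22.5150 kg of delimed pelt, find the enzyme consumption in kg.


Formula: Enzyme = substrate * pct / 100
Substituting: Enzyme = 22.5150 * 1.3000 / 100
Result: 0.2927 kg


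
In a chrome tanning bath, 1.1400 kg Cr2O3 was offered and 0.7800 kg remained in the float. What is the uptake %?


Formula: Uptake = (offered - residual) / offered * 100
Substituting: Uptake = (1.1400 - 0.7800) / 1.1400 * 100
Result: 31.5789 %


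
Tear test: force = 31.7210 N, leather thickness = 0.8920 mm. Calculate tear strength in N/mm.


Formula: Tear strength = force / thickness
Substituting: Tear strength = 31.7210 / 0.8920
Result: 35.5617 N/mm


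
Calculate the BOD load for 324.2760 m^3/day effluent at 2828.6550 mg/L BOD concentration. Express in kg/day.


Formula: BOD_load = volume * conc / 1000
Substituting: BOD_load = 324.2760 * 2828.6550 / 1000
Result: 917.2649 kg/day


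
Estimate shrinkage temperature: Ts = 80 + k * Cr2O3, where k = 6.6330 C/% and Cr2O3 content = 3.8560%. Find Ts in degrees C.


Formula: Ts = 80 + k * Cr2O3
Substituting: Ts = 80 + 6.6330 * 3.8560
Result: 105.5768 C


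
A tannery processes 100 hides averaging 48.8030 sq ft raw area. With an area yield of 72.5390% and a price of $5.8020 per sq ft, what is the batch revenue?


Raw_total = N * avg_area = 100 * 48.8030 = 4880.3000 sq ft
Finished = Raw_total * yield / 100 = 4880.3000 * 72.5390 / 100 = 3540.1208 sq ft
Value = Finished * price = 3540.1208 * 5.8020 = 20539.7810 $


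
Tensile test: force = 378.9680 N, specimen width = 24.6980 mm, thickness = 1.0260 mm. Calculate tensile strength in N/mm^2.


Formula: TS = force / (width * thickness)
Substituting: TS = 378.9680 / (24.6980 * 1.0260)
Result: 14.9552 N/mm^2


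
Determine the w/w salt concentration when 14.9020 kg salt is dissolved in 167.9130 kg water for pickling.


Formula: Conc = salt / (water + salt) * 100
Substituting: Conc = 14.9020 / (167.9130 + 14.9020) * 100
Result: 8.1514 %


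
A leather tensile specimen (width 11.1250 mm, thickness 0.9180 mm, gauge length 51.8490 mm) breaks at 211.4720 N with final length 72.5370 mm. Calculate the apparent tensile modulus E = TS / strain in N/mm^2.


TS = F / (w * t) = 211.4720 / (11.1250 * 0.9180) = 20.7067 N/mm^2
strain = (Lf - L0) / L0 = (72.5370 - 51.8490) / 51.8490 = 0.3990
E = TS / strain = 20.7067 / 0.3990 = 51.8958 N/mm^2


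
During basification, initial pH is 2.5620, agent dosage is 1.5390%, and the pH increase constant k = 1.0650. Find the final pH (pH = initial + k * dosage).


Formula: pH_final = pH_initial + k * base_pct
Substituting: pH_final = 2.5620 + 1.0650 * 1.5390
Result: 4.2010


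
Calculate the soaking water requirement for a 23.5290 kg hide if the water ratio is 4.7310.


Formula: Water = hide_weight * ratio
Substituting: Water = 23.5290 * 4.7310
Result: 111.3157 kg


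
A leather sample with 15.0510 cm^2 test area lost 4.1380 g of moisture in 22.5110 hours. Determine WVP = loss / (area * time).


Formula: WVP = loss / (area * time)
Substituting: WVP = 4.1380 / (15.0510 * 22.5110)
Result: 0.0122132 g/(cm^2*hr)


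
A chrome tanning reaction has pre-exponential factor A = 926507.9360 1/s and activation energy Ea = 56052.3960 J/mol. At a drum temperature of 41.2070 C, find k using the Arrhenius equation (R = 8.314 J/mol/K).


T_K = T_C + 273.15 = 41.2070 + 273.15 = 314.3570 K
exponent = -Ea / (R * T_K) = -56052.3960 / (8.314 * 314.3570) = -21.4467
k = A * exp(exponent) = 926507.9360 * exp(-21.4467) = 4.4942e-04 1/s


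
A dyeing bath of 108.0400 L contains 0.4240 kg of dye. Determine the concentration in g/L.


Formula: Conc = dye_mass(kg) / volume(L) * 1000
Substituting: Conc = 0.4240 / 108.0400 * 1000
Result: 3.9245 g/L


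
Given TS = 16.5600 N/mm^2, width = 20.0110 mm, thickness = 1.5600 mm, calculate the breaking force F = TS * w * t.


Formula: F = TS * w * t
Substituting: F = 16.5600 * 20.0110 * 1.5600
Result: 516.9562 N


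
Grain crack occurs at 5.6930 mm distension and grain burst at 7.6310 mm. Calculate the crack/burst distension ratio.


Formula: Ratio = crack / burst
Substituting: Ratio = 5.6930 / 7.6310
Result: 0.7460


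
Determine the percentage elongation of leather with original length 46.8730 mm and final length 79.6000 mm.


Formula: Elongation = (Lf - L0) / L0 * 100
Substituting: Elongation = (79.6000 - 46.8730) / 46.8730 * 100
Result: 69.8206 %


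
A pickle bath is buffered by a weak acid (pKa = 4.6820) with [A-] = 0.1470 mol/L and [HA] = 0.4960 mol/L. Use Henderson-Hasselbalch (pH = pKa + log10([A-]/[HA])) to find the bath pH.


ratio = [A-] / [HA] = 0.1470 / 0.4960 = 0.2964
log10(ratio) = -0.5282
pH = pKa + log10(ratio) = 4.6820 - 0.5282 = 4.1538


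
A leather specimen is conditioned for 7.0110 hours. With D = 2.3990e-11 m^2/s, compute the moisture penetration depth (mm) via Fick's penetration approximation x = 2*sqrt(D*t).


t = 7.0110 hr * 3600 = 25239.6000 s
D * t = 2.3990e-11 * 25239.6000 = 6.0550e-07
x = 2 * sqrt(D*t) = 2 * sqrt(6.0550e-07) = 0.00155628 m = 1.5563 mm


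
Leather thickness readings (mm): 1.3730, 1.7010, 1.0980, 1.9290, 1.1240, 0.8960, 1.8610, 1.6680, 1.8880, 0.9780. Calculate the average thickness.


Formula: Average = sum / n
Substituting: Average = 14.5160 / 10
Result: 1.4516 mm


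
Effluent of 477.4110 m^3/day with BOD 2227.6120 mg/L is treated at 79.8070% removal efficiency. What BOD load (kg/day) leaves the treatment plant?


Load_in = volume * conc / 1000 = 477.4110 * 2227.6120 / 1000 = 1063.4865 kg/day
Removed = Load_in * eff / 100 = 1063.4865 * 79.8070 / 100 = 848.7366 kg/day
Load_out = Load_in - Removed = 1063.4865 - 848.7366 = 214.7498 kg/day


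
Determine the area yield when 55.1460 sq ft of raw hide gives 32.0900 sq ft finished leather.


Formula: Yield = finished / raw * 100
Substituting: Yield = 32.0900 / 55.1460 * 100
Result: 58.1910 %


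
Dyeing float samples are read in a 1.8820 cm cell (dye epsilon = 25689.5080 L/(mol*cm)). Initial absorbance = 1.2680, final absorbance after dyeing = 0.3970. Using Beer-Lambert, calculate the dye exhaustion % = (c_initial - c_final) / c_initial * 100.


c_initial = A_i / (epsilon * l) = 1.2680 / (25689.5080 * 1.8820) = 2.6227e-05 mol/L
c_final = A_f / (epsilon * l) = 0.3970 / (25689.5080 * 1.8820) = 8.2114e-06 mol/L
Exhaustion = (c_initial - c_final) / c_initial * 100 = (2.6227e-05 - 8.2114e-06) / 2.6227e-05 * 100 = 68.6909 %


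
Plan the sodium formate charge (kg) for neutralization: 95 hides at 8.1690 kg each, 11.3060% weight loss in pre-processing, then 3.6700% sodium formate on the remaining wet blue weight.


Total_raw = N * avg_wt = 95 * 8.1690 = 776.0550 kg
Substrate = Total_raw * (1 - loss/100) = 776.0550 * (1 - 11.3060/100) = 688.3142 kg
Neutralizer = Substrate * pct / 100 = 688.3142 * 3.6700 / 100 = 25.2611 kg


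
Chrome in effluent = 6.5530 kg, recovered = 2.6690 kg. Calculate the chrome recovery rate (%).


Formula: Recovery = recovered / input * 100
Substituting: Recovery = 2.6690 / 6.5530 * 100
Result: 40.7294 %


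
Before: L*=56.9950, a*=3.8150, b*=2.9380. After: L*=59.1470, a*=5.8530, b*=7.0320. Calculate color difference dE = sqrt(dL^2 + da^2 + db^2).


dL = 2.1520, da = 2.0380, db = 4.0940
dE = sqrt(2.1520^2 + 2.0380^2 + 4.0940^2) = 5.0542


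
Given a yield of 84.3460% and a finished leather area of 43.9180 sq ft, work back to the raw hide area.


Formula: raw = finished * 100 / yield
Substituting: raw = 43.9180 * 100 / 84.3460
Result: 52.0689 sq ft


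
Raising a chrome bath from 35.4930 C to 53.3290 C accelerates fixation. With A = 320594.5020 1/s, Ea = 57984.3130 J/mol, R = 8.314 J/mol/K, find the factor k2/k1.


T1 = 35.4930 + 273.15 = 308.6430 K; T2 = 53.3290 + 273.15 = 326.4790 K
k1 = A * exp(-Ea/(R*T1)) = 320594.5020 * exp(-57984.3130/(8.314*308.6430)) = 4.9244e-05 1/s
k2 = A * exp(-Ea/(R*T2)) = 320594.5020 * exp(-57984.3130/(8.314*326.4790)) = 1.6923e-04 1/s
k2/k1 = 1.6923e-04 / 4.9244e-05 = 3.4366


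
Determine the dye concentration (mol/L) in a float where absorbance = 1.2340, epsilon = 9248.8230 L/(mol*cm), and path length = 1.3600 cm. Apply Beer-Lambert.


Formula: c = A / (epsilon * l)
Substituting: c = 1.2340 / (9248.8230 * 1.3600)
Result: 9.8105e-05 mol/L


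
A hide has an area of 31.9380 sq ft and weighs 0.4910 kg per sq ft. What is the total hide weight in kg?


Formula: Weight = area * weight_per_sqft
Substituting: Weight = 31.9380 * 0.4910
Result: 15.6816 kg


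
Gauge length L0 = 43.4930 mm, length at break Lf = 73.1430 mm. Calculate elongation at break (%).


Formula: Elongation = (Lf - L0) / L0 * 100
Substituting: Elongation = (73.1430 - 43.4930) / 43.4930 * 100
Result: 68.1719 %


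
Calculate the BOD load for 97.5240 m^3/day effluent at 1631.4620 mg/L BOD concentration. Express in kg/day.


Formula: BOD_load = volume * conc / 1000
Substituting: BOD_load = 97.5240 * 1631.4620 / 1000
Result: 159.1067 kg/day


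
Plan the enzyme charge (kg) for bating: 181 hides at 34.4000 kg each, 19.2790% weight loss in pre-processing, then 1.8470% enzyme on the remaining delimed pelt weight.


Total_raw = N * avg_wt = 181 * 34.4000 = 6226.4000 kg
Substrate = Total_raw * (1 - loss/100) = 6226.4000 * (1 - 19.2790/100) = 5026.0123 kg
Enzyme = Substrate * pct / 100 = 5026.0123 * 1.8470 / 100 = 92.8304 kg


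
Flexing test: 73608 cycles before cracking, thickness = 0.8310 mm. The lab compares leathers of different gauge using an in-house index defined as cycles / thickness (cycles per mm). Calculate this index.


Formula: Index = cycles / thickness
Substituting: Index = 73608 / 0.8310
Result: 88577.6173 cycles/mm


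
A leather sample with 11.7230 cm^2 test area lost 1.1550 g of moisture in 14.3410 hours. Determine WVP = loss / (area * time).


Formula: WVP = loss / (area * time)
Substituting: WVP = 1.1550 / (11.7230 * 14.3410)
Result: 0.00687011 g/(cm^2*hr)


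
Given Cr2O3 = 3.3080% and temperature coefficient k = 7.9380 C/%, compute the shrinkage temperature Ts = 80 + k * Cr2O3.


Formula: Ts = 80 + k * Cr2O3
Substituting: Ts = 80 + 7.9380 * 3.3080
Result: 106.2589 C


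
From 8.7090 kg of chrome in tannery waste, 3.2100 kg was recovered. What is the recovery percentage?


Formula: Recovery = recovered / input * 100
Substituting: Recovery = 3.2100 / 8.7090 * 100
Result: 36.8584 %


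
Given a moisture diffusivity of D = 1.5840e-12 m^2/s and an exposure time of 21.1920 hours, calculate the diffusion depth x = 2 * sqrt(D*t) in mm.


t = 21.1920 hr * 3600 = 76291.2000 s
D * t = 1.5840e-12 * 76291.2000 = 1.2085e-07
x = 2 * sqrt(D*t) = 2 * sqrt(1.2085e-07) = 6.9526e-04 m = 0.6953 mm


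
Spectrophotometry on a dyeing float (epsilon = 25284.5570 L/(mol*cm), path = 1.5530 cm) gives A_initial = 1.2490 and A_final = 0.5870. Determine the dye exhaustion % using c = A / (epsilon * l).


c_initial = A_i / (epsilon * l) = 1.2490 / (25284.5570 * 1.5530) = 3.1808e-05 mol/L
c_final = A_f / (epsilon * l) = 0.5870 / (25284.5570 * 1.5530) = 1.4949e-05 mol/L
Exhaustion = (c_initial - c_final) / c_initial * 100 = (3.1808e-05 - 1.4949e-05) / 3.1808e-05 * 100 = 53.0024 %


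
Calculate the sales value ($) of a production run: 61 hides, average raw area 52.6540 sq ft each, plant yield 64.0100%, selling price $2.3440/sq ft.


Raw_total = N * avg_area = 61 * 52.6540 = 3211.8940 sq ft
Finished = Raw_total * yield / 100 = 3211.8940 * 64.0100 / 100 = 2055.9333 sq ft
Value = Finished * price = 2055.9333 * 2.3440 = 4819.1078 $


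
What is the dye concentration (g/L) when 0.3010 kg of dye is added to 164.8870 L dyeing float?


Formula: Conc = dye_mass(kg) / volume(L) * 1000
Substituting: Conc = 0.3010 / 164.8870 * 1000
Result: 1.8255 g/L


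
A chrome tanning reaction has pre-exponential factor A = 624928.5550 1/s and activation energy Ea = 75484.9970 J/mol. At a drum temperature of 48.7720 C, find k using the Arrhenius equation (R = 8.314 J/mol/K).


T_K = T_C + 273.15 = 48.7720 + 273.15 = 321.9220 K
exponent = -Ea / (R * T_K) = -75484.9970 / (8.314 * 321.9220) = -28.2033
k = A * exp(exponent) = 624928.5550 * exp(-28.2033) = 3.5261e-07 1/s


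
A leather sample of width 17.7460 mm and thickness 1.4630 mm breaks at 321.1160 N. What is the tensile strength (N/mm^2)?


Formula: TS = force / (width * thickness)
Substituting: TS = 321.1160 / (17.7460 * 1.4630)
Result: 12.3685 N/mm^2


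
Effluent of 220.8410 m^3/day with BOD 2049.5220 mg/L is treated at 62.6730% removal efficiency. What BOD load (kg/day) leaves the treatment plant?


Load_in = volume * conc / 1000 = 220.8410 * 2049.5220 / 1000 = 452.6185 kg/day
Removed = Load_in * eff / 100 = 452.6185 * 62.6730 / 100 = 283.6696 kg/day
Load_out = Load_in - Removed = 452.6185 - 283.6696 = 168.9489 kg/day


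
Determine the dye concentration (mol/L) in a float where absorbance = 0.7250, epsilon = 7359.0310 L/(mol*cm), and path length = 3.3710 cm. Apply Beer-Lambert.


Formula: c = A / (epsilon * l)
Substituting: c = 0.7250 / (7359.0310 * 3.3710)
Result: 2.9225e-05 mol/L


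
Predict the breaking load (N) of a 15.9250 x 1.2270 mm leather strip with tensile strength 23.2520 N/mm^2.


Formula: F = TS * w * t
Substituting: F = 23.2520 * 15.9250 * 1.2270
Result: 454.3435 N


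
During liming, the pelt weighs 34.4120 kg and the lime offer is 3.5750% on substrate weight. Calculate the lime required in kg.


Formula: Lime = substrate * pct / 100
Substituting: Lime = 34.4120 * 3.5750 / 100
Result: 1.2302 kg


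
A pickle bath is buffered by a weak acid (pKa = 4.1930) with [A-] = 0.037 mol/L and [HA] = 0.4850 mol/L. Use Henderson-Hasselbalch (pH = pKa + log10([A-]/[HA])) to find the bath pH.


ratio = [A-] / [HA] = 0.037 / 0.4850 = 0.0762887
log10(ratio) = -1.1175
pH = pKa + log10(ratio) = 4.1930 - 1.1175 = 3.0755


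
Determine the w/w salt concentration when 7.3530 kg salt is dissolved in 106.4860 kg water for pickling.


Formula: Conc = salt / (water + salt) * 100
Substituting: Conc = 7.3530 / (106.4860 + 7.3530) * 100
Result: 6.4591 %


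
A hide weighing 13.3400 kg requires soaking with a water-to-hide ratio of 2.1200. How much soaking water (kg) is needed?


Formula: Water = hide_weight * ratio
Substituting: Water = 13.3400 * 2.1200
Result: 28.2808 kg


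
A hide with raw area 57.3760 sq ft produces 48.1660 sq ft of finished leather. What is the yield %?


Formula: Yield = finished / raw * 100
Substituting: Yield = 48.1660 / 57.3760 * 100
Result: 83.9480 %


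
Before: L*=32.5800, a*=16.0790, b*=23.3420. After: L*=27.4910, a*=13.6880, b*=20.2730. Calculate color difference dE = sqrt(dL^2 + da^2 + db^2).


dL = -5.0890, da = -2.3910, db = -3.0690
dE = sqrt((-5.0890)^2 + (-2.3910)^2 + (-3.0690)^2) = 6.4057


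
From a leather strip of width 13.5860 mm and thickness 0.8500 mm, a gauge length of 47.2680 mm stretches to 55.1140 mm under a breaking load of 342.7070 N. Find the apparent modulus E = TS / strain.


TS = F / (w * t) = 342.7070 / (13.5860 * 0.8500) = 29.6765 N/mm^2
strain = (Lf - L0) / L0 = (55.1140 - 47.2680) / 47.2680 = 0.1660
E = TS / strain = 29.6765 / 0.1660 = 178.7851 N/mm^2


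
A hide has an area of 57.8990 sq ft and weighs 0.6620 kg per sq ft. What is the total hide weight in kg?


Formula: Weight = area * weight_per_sqft
Substituting: Weight = 57.8990 * 0.6620
Result: 38.3291 kg


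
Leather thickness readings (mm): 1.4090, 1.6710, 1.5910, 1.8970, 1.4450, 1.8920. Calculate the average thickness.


Formula: Average = sum / n
Substituting: Average = 9.9050 / 6
Result: 1.6508 mm


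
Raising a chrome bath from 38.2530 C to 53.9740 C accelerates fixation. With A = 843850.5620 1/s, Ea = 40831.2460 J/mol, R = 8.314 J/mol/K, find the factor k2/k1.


T1 = 38.2530 + 273.15 = 311.4030 K; T2 = 53.9740 + 273.15 = 327.1240 K
k1 = A * exp(-Ea/(R*T1)) = 843850.5620 * exp(-40831.2460/(8.314*311.4030)) = 0.1194 1/s
k2 = A * exp(-Ea/(R*T2)) = 843850.5620 * exp(-40831.2460/(8.314*327.1240)) = 0.2548 1/s
k2/k1 = 0.2548 / 0.1194 = 2.1338


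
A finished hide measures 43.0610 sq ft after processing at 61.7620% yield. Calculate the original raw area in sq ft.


Formula: raw = finished * 100 / yield
Substituting: raw = 43.0610 * 100 / 61.7620
Result: 69.7209 sq ft


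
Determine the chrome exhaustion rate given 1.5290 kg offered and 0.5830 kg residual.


Formula: Uptake = (offered - residual) / offered * 100
Substituting: Uptake = (1.5290 - 0.5830) / 1.5290 * 100
Result: 61.8705 %


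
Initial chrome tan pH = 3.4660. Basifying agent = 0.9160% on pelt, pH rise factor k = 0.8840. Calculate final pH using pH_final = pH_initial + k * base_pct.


Formula: pH_final = pH_initial + k * base_pct
Substituting: pH_final = 3.4660 + 0.8840 * 0.9160
Result: 4.2757


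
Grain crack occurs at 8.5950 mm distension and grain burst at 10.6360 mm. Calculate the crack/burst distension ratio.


Formula: Ratio = crack / burst
Substituting: Ratio = 8.5950 / 10.6360
Result: 0.8081


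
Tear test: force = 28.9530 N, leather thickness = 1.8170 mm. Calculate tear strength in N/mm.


Formula: Tear strength = force / thickness
Substituting: Tear strength = 28.9530 / 1.8170
Result: 15.9345 N/mm


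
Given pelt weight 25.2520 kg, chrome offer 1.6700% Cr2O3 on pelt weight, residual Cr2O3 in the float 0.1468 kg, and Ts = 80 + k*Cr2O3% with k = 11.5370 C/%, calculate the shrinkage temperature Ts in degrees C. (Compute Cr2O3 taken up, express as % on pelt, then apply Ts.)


Offered = pelt * offer_pct / 100 = 25.2520 * 1.6700 / 100 = 0.4217 kg
Uptake = offered - residual = 0.4217 - 0.1468 = 0.2749 kg
Cr2O3% on pelt = uptake / pelt * 100 = 0.2749 / 25.2520 * 100 = 1.0887 %
Ts = 80 + k * Cr2O3% = 80 + 11.5370 * 1.0887 = 92.5599 C


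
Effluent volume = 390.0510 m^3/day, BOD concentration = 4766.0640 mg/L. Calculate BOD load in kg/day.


Formula: BOD_load = volume * conc / 1000
Substituting: BOD_load = 390.0510 * 4766.0640 / 1000
Result: 1859.0080 kg/day


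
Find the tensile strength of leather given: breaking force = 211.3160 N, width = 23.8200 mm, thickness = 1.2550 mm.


Formula: TS = force / (width * thickness)
Substituting: TS = 211.3160 / (23.8200 * 1.2550)
Result: 7.0688 N/mm^2


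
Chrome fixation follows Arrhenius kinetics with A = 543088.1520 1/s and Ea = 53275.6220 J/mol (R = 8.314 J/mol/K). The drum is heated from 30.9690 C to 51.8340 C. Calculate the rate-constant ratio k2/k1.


T1 = 30.9690 + 273.15 = 304.1190 K; T2 = 51.8340 + 273.15 = 324.9840 K
k1 = A * exp(-Ea/(R*T1)) = 543088.1520 * exp(-53275.6220/(8.314*304.1190)) = 3.8377e-04 1/s
k2 = A * exp(-Ea/(R*T2)) = 543088.1520 * exp(-53275.6220/(8.314*324.9840)) = 0.00148449 1/s
k2/k1 = 0.00148449 / 3.8377e-04 = 3.8682


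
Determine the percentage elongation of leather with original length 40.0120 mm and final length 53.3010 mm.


Formula: Elongation = (Lf - L0) / L0 * 100
Substituting: Elongation = (53.3010 - 40.0120) / 40.0120 * 100
Result: 33.2125 %


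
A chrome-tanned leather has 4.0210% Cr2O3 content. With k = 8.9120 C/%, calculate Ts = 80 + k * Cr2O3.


Formula: Ts = 80 + k * Cr2O3
Substituting: Ts = 80 + 8.9120 * 4.0210
Result: 115.8352 C


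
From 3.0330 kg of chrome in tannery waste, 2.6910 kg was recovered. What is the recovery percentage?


Formula: Recovery = recovered / input * 100
Substituting: Recovery = 2.6910 / 3.0330 * 100
Result: 88.7240 %


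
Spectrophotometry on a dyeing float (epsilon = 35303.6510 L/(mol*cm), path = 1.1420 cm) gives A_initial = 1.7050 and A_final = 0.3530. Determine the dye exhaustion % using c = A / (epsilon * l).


c_initial = A_i / (epsilon * l) = 1.7050 / (35303.6510 * 1.1420) = 4.2290e-05 mol/L
c_final = A_f / (epsilon * l) = 0.3530 / (35303.6510 * 1.1420) = 8.7557e-06 mol/L
Exhaustion = (c_initial - c_final) / c_initial * 100 = (4.2290e-05 - 8.7557e-06) / 4.2290e-05 * 100 = 79.2962 %


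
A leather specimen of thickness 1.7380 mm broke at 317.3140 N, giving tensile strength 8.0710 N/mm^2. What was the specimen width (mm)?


Formula: w = F / (TS * t)
Substituting: w = 317.3140 / (8.0710 * 1.7380)
Result: 22.6210 mm


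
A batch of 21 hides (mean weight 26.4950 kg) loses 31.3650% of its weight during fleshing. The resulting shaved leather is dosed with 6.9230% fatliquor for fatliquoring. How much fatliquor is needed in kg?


Total_raw = N * avg_wt = 21 * 26.4950 = 556.3950 kg
Substrate = Total_raw * (1 - loss/100) = 556.3950 * (1 - 31.3650/100) = 381.8817 kg
Fat = Substrate * pct / 100 = 381.8817 * 6.9230 / 100 = 26.4377 kg


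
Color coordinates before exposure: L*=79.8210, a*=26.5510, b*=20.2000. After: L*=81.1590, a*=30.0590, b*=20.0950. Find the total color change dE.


dL = 1.3380, da = 3.5080, db = -0.1050
dE = sqrt(1.3380^2 + 3.5080^2 + (-0.1050)^2) = 3.7560


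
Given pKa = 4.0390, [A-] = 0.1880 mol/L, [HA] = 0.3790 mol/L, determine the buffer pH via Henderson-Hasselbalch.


ratio = [A-] / [HA] = 0.1880 / 0.3790 = 0.4960
log10(ratio) = -0.3045
pH = pKa + log10(ratio) = 4.0390 - 0.3045 = 3.7345


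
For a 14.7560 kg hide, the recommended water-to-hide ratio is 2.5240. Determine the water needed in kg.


Formula: Water = hide_weight * ratio
Substituting: Water = 14.7560 * 2.5240
Result: 37.2441 kg


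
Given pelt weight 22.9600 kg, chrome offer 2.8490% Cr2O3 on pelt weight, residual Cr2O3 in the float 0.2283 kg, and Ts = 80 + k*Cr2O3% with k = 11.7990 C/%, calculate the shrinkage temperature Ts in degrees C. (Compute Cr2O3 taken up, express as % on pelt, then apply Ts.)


Offered = pelt * offer_pct / 100 = 22.9600 * 2.8490 / 100 = 0.6541 kg
Uptake = offered - residual = 0.6541 - 0.2283 = 0.4258 kg
Cr2O3% on pelt = uptake / pelt * 100 = 0.4258 / 22.9600 * 100 = 1.8547 %
Ts = 80 + k * Cr2O3% = 80 + 11.7990 * 1.8547 = 101.8832 C


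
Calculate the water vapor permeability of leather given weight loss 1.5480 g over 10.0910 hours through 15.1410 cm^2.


Formula: WVP = loss / (area * time)
Substituting: WVP = 1.5480 / (15.1410 * 10.0910)
Result: 0.0101317 g/(cm^2*hr)


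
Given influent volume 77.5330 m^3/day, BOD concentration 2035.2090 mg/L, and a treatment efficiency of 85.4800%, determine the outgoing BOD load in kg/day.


Load_in = volume * conc / 1000 = 77.5330 * 2035.2090 / 1000 = 157.7959 kg/day
Removed = Load_in * eff / 100 = 157.7959 * 85.4800 / 100 = 134.8839 kg/day
Load_out = Load_in - Removed = 157.7959 - 134.8839 = 22.9120 kg/day


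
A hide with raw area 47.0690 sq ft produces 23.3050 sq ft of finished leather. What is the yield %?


Formula: Yield = finished / raw * 100
Substituting: Yield = 23.3050 / 47.0690 * 100
Result: 49.5124 %


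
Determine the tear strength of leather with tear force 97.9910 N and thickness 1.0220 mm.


Formula: Tear strength = force / thickness
Substituting: Tear strength = 97.9910 / 1.0220
Result: 95.8816 N/mm


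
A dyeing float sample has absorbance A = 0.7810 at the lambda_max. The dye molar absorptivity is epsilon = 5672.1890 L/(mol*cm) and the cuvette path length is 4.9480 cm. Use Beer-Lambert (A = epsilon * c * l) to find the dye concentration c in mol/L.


Formula: c = A / (epsilon * l)
Substituting: c = 0.7810 / (5672.1890 * 4.9480)
Result: 2.7827e-05 mol/L


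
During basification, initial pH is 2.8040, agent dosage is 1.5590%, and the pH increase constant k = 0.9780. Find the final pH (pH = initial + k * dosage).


Formula: pH_final = pH_initial + k * base_pct
Substituting: pH_final = 2.8040 + 0.9780 * 1.5590
Result: 4.3287


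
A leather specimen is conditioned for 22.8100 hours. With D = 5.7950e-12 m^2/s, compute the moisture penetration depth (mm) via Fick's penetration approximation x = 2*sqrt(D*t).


t = 22.8100 hr * 3600 = 82116.0000 s
D * t = 5.7950e-12 * 82116.0000 = 4.7586e-07
x = 2 * sqrt(D*t) = 2 * sqrt(4.7586e-07) = 0.00137966 m = 1.3797 mm


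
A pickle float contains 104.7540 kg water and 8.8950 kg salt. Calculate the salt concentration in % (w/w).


Formula: Conc = salt / (water + salt) * 100
Substituting: Conc = 8.8950 / (104.7540 + 8.8950) * 100
Result: 7.8267 %


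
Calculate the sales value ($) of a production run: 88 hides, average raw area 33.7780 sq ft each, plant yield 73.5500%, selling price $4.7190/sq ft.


Raw_total = N * avg_area = 88 * 33.7780 = 2972.4640 sq ft
Finished = Raw_total * yield / 100 = 2972.4640 * 73.5500 / 100 = 2186.2473 sq ft
Value = Finished * price = 2186.2473 * 4.7190 = 10316.9009 $


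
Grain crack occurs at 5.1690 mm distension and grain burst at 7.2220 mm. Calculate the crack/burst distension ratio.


Formula: Ratio = crack / burst
Substituting: Ratio = 5.1690 / 7.2220
Result: 0.7157


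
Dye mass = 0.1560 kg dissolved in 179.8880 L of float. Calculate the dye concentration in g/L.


Formula: Conc = dye_mass(kg) / volume(L) * 1000
Substituting: Conc = 0.1560 / 179.8880 * 1000
Result: 0.8672 g/L


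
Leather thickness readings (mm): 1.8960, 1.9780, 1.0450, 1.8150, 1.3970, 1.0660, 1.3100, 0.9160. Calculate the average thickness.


Formula: Average = sum / n
Substituting: Average = 11.4230 / 8
Result: 1.4279 mm


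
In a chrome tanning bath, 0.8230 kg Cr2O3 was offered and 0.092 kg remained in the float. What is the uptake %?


Formula: Uptake = (offered - residual) / offered * 100
Substituting: Uptake = (0.8230 - 0.092) / 0.8230 * 100
Result: 88.8214 %


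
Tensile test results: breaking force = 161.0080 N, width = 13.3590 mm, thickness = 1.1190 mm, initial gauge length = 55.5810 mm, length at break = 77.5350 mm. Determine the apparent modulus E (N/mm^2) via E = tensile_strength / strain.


TS = F / (w * t) = 161.0080 / (13.3590 * 1.1190) = 10.7707 N/mm^2
strain = (Lf - L0) / L0 = (77.5350 - 55.5810) / 55.5810 = 0.3950
E = TS / strain = 10.7707 / 0.3950 = 27.2682 N/mm^2


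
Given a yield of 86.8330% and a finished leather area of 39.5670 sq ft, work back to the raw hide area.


Formula: raw = finished * 100 / yield
Substituting: raw = 39.5670 * 100 / 86.8330
Result: 45.5668 sq ft


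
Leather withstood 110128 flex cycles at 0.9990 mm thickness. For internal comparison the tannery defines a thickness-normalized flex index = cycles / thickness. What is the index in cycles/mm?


Formula: Index = cycles / thickness
Substituting: Index = 110128 / 0.9990
Result: 110238.2382 cycles/mm


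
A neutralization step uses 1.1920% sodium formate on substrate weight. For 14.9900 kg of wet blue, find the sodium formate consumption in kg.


Formula: Neutralizer = substrate * pct / 100
Substituting: Neutralizer = 14.9900 * 1.1920 / 100
Result: 0.1787 kg


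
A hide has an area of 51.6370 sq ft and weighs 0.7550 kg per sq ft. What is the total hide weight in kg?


Formula: Weight = area * weight_per_sqft
Substituting: Weight = 51.6370 * 0.7550
Result: 38.9859 kg


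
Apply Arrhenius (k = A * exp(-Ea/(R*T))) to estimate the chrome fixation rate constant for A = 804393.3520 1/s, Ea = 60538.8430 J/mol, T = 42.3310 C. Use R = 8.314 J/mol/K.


T_K = T_C + 273.15 = 42.3310 + 273.15 = 315.4810 K
exponent = -Ea / (R * T_K) = -60538.8430 / (8.314 * 315.4810) = -23.0808
k = A * exp(exponent) = 804393.3520 * exp(-23.0808) = 7.6138e-05 1/s


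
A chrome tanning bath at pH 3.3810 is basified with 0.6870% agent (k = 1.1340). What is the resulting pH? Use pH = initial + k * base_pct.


Formula: pH_final = pH_initial + k * base_pct
Substituting: pH_final = 3.3810 + 1.1340 * 0.6870
Result: 4.1601


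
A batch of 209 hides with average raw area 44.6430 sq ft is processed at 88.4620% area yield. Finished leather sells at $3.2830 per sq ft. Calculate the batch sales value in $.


Raw_total = N * avg_area = 209 * 44.6430 = 9330.3870 sq ft
Finished = Raw_total * yield / 100 = 9330.3870 * 88.4620 / 100 = 8253.8469 sq ft
Value = Finished * price = 8253.8469 * 3.2830 = 27097.3795 $


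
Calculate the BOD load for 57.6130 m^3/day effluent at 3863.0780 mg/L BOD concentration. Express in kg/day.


Formula: BOD_load = volume * conc / 1000
Substituting: BOD_load = 57.6130 * 3863.0780 / 1000
Result: 222.5635 kg/day


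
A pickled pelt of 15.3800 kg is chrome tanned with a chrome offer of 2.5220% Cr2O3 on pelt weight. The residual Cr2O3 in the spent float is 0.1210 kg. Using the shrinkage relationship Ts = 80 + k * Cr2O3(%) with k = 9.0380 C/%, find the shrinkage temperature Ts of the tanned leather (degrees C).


Offered = pelt * offer_pct / 100 = 15.3800 * 2.5220 / 100 = 0.3879 kg
Uptake = offered - residual = 0.3879 - 0.1210 = 0.2669 kg
Cr2O3% on pelt = uptake / pelt * 100 = 0.2669 / 15.3800 * 100 = 1.7353 %
Ts = 80 + k * Cr2O3% = 80 + 9.0380 * 1.7353 = 95.6833 C


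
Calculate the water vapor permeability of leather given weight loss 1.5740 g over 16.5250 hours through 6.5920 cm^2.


Formula: WVP = loss / (area * time)
Substituting: WVP = 1.5740 / (6.5920 * 16.5250)
Result: 0.0144493 g/(cm^2*hr)


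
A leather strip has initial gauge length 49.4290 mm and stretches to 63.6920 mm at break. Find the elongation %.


Formula: Elongation = (Lf - L0) / L0 * 100
Substituting: Elongation = (63.6920 - 49.4290) / 49.4290 * 100
Result: 28.8555 %


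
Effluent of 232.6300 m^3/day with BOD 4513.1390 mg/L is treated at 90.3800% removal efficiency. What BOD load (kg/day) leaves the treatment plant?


Load_in = volume * conc / 1000 = 232.6300 * 4513.1390 / 1000 = 1049.8915 kg/day
Removed = Load_in * eff / 100 = 1049.8915 * 90.3800 / 100 = 948.8920 kg/day
Load_out = Load_in - Removed = 1049.8915 - 948.8920 = 100.9996 kg/day


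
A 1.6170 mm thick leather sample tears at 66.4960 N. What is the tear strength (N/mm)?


Formula: Tear strength = force / thickness
Substituting: Tear strength = 66.4960 / 1.6170
Result: 41.1231 N/mm


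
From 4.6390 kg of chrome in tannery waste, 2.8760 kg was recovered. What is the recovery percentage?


Formula: Recovery = recovered / input * 100
Substituting: Recovery = 2.8760 / 4.6390 * 100
Result: 61.9961 %


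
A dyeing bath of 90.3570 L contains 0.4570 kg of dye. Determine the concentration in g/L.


Formula: Conc = dye_mass(kg) / volume(L) * 1000
Substituting: Conc = 0.4570 / 90.3570 * 1000
Result: 5.0577 g/L


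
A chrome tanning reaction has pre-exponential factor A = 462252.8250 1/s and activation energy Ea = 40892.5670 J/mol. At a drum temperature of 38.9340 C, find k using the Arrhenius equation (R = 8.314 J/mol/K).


T_K = T_C + 273.15 = 38.9340 + 273.15 = 312.0840 K
exponent = -Ea / (R * T_K) = -40892.5670 / (8.314 * 312.0840) = -15.7602
k = A * exp(exponent) = 462252.8250 * exp(-15.7602) = 0.0661141 1/s


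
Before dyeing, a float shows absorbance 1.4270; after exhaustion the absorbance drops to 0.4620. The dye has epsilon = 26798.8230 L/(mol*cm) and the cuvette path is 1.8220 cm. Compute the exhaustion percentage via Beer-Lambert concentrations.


c_initial = A_i / (epsilon * l) = 1.4270 / (26798.8230 * 1.8220) = 2.9225e-05 mol/L
c_final = A_f / (epsilon * l) = 0.4620 / (26798.8230 * 1.8220) = 9.4619e-06 mol/L
Exhaustion = (c_initial - c_final) / c_initial * 100 = (2.9225e-05 - 9.4619e-06) / 2.9225e-05 * 100 = 67.6244 %


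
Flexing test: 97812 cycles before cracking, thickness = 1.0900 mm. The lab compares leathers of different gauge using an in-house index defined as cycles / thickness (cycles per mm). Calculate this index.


Formula: Index = cycles / thickness
Substituting: Index = 97812 / 1.0900
Result: 89735.7798 cycles/mm


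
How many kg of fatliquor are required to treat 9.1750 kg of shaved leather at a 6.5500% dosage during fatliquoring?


Formula: Fat = substrate * pct / 100
Substituting: Fat = 9.1750 * 6.5500 / 100
Result: 0.6010 kg


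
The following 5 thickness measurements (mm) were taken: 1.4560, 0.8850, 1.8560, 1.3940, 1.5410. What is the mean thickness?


Formula: Average = sum / n
Substituting: Average = 7.1320 / 5
Result: 1.4264 mm


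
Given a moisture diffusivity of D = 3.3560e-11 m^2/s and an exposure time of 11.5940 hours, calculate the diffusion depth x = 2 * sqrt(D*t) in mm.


t = 11.5940 hr * 3600 = 41738.4000 s
D * t = 3.3560e-11 * 41738.4000 = 1.4007e-06
x = 2 * sqrt(D*t) = 2 * sqrt(1.4007e-06) = 0.00236706 m = 2.3671 mm


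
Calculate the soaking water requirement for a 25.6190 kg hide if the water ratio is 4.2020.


Formula: Water = hide_weight * ratio
Substituting: Water = 25.6190 * 4.2020
Result: 107.6510 kg


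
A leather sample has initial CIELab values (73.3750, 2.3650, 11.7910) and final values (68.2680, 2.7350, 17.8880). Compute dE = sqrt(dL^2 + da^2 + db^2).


dL = -5.1070, da = 0.3700, db = 6.0970
dE = sqrt((-5.1070)^2 + 0.3700^2 + 6.0970^2) = 7.9619


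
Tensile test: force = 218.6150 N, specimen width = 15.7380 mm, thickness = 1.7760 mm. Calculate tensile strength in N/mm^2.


Formula: TS = force / (width * thickness)
Substituting: TS = 218.6150 / (15.7380 * 1.7760)
Result: 7.8215 N/mm^2
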